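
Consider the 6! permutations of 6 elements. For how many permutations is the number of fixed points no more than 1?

529

Sum C(6,i)·!(6-i) for i = 0..1:
  i=0: C(6,0)·!6 = 1·265 = 265
  i=1: C(6,1)·!5 = 6·44 = 264
Total = 529.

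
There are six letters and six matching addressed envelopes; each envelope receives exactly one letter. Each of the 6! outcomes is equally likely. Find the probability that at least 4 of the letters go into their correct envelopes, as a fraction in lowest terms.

1/45

Favorable outcomes: Σ_{i≥4} C(6,i)·!(6-i) = 15·1 + 6·0 + 1·1 = 16.
Total outcomes: 6! = 720.
Probability = 16/720 = 1/45.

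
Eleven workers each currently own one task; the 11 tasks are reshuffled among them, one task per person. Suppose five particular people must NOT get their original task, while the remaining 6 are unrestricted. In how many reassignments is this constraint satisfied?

25022880

Let A_j be the event that the j-th constrained one is fixed. By inclusion-exclusion over the 5 events:
Σ_{j=0}^{5} (-1)^j C(5,j)(11-j)!
= C(5,0)·11! - C(5,1)·10! + C(5,2)·9! - C(5,3)·8! + C(5,4)·7! - C(5,5)·6!
= 39916800 - 18144000 + 3628800 - 403200 + 25200 - 720
= 25022880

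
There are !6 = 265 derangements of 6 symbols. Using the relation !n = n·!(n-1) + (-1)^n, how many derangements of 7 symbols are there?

!7 = 7·265 - 1 = 1854.

1854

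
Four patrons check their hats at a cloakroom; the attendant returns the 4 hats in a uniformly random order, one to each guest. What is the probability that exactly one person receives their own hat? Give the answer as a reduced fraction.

1/3

Favorable outcomes: C(4,1)·!3 = 4·2 = 8.
Total outcomes: 4! = 24.
Probability = 8/24 = 1/3.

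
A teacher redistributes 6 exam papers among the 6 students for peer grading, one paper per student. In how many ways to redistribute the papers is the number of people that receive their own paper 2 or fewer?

664

# with exactly i fixed is C(6,i)·!(6-i); sum over i=0..2:
  i=0: C(6,0)·!6 = 1·265 = 265
  i=1: C(6,1)·!5 = 6·44 = 264
  i=2: C(6,2)·!4 = 15·9 = 135
Total = 664.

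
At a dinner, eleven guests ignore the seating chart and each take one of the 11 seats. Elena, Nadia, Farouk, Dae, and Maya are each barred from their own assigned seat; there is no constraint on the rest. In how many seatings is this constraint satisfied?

Inclusion-exclusion on the 5 forbidden self-matches:
Σ_{j=0}^{5} (-1)^j C(5,j)(11-j)!
= C(5,0)·11! - C(5,1)·10! + C(5,2)·9! - C(5,3)·8! + C(5,4)·7! - C(5,5)·6!
= 39916800 - 18144000 + 3628800 - 403200 + 25200 - 720
= 25022880

25022880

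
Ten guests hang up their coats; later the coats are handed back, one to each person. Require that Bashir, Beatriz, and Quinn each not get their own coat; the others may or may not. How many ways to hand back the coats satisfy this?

Let A_j be the event that the j-th constrained one is fixed. By inclusion-exclusion over the 3 events:
Σ_{j=0}^{3} (-1)^j C(3,j)(10-j)!
= C(3,0)·10! - C(3,1)·9! + C(3,2)·8! - C(3,3)·7!
= 3628800 - 1088640 + 120960 - 5040
= 2656080

2656080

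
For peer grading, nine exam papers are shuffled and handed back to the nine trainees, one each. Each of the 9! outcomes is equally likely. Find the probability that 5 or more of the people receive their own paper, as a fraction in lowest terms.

1339/362880

Favorable outcomes: Σ_{i≥5} C(9,i)·!(9-i) = 126·9 + 84·2 + 36·1 + 9·0 + 1·1 = 1339.
Total outcomes: 9! = 362880.
Probability = 1339/362880 = 1339/362880.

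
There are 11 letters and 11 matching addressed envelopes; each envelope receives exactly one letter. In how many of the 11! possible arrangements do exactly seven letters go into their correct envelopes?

Choose which 7 of the 11 are fixed: C(11,7) = 330.
The other 4 form a derangement: !4 = 9.
Total: 330 × 9 = 2970.

2970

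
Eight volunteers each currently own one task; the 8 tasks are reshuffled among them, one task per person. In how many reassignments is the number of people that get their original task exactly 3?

2464

Pick the 3 fixed positions: C(8,3) = 56 ways.
The remaining 5 must be deranged: !5 = 44.
Total: 56 × 44 = 2464.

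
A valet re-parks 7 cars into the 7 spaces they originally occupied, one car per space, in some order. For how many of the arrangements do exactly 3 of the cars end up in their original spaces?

315

Choose which 3 of the 7 are fixed: C(7,3) = 35.
The remaining 4 must be deranged: !4 = 9.
Total: 35 × 9 = 315.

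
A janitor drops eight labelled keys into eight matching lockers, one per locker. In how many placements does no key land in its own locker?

Recurrence: !8 = 8·!7 + (-1)^8.
!8 = 8·1854 + 1 = 14833

14833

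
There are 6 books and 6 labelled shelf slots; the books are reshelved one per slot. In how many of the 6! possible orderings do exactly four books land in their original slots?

15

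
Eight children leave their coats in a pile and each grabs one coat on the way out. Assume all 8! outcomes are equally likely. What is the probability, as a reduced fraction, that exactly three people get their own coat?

Favorable outcomes: C(8,3)·!5 = 56·44 = 2464.
Total outcomes: 8! = 40320.
Probability = 2464/40320 = 11/180.

11/180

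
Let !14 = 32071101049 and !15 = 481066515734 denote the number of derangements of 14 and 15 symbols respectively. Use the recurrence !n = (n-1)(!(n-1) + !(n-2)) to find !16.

7697064251745

!16 = (16-1)·(!15 + !14) = 15·(481066515734 + 32071101049) = 15·513137616783 = 7697064251745.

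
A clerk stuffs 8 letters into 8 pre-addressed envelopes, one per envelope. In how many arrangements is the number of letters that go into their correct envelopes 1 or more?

25487

Sum C(8,i)·!(8-i) for i = 1..8:
  i=1: C(8,1)·!7 = 8·1854 = 14832
  i=2: C(8,2)·!6 = 28·265 = 7420
  i=3: C(8,3)·!5 = 56·44 = 2464
  i=4: C(8,4)·!4 = 70·9 = 630
  i=5: C(8,5)·!3 = 56·2 = 112
  i=6: C(8,6)·!2 = 28·1 = 28
  i=7: C(8,7)·!1 = 8·0 = 0
  i=8: C(8,8)·!0 = 1·1 = 1
Total = 25487.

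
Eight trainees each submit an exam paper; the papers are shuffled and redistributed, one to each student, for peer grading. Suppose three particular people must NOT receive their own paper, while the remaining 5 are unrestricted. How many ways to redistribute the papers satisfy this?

27240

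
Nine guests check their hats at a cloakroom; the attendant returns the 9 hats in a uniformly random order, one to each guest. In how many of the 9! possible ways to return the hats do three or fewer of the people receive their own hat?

355997

# with exactly i fixed is C(9,i)·!(9-i); sum over i=0..3:
  i=0: C(9,0)·!9 = 1·133496 = 133496
  i=1: C(9,1)·!8 = 9·14833 = 133497
  i=2: C(9,2)·!7 = 36·1854 = 66744
  i=3: C(9,3)·!6 = 84·265 = 22260
Total = 355997.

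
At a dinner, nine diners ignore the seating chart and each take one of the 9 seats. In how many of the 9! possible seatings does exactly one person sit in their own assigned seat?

Choose which one of the 9 is fixed: C(9,1) = 9.
The other 8 form a derangement: !8 = 14833.
Total: 9 × 14833 = 133497.

133497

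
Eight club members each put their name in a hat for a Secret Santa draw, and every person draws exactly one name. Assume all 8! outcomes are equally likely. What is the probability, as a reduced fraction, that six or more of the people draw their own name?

29/40320

Favorable outcomes: Σ_{i≥6} C(8,i)·!(8-i) = 28·1 + 8·0 + 1·1 = 29.
Total outcomes: 8! = 40320.
Probability = 29/40320 = 29/40320.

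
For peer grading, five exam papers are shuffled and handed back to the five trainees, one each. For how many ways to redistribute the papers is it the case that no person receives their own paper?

The number of derangements of 5 is !5 = Σ_{k=0}^{5} (-1)^k·5!/k!
= 5! - 5!/1! + 5!/2! - 5!/3! + 5!/4! - 5!/5!
= 120 - 120 + 60 - 20 + 5 - 1
= 44

44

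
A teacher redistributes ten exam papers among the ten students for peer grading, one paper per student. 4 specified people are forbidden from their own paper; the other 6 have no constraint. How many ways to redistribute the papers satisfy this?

Inclusion-exclusion on the 4 forbidden self-matches:
Σ_{j=0}^{4} (-1)^j C(4,j)(10-j)!
= C(4,0)·10! - C(4,1)·9! + C(4,2)·8! - C(4,3)·7! + C(4,4)·6!
= 3628800 - 1451520 + 241920 - 20160 + 720
= 2399760

2399760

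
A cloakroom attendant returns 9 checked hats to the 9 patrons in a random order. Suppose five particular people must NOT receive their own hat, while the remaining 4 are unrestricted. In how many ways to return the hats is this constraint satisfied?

Let A_j be the event that the j-th constrained one is fixed. By inclusion-exclusion over the 5 events:
Σ_{j=0}^{5} (-1)^j C(5,j)(9-j)!
= C(5,0)·9! - C(5,1)·8! + C(5,2)·7! - C(5,3)·6! + C(5,4)·5! - C(5,5)·4!
= 362880 - 201600 + 50400 - 7200 + 600 - 24
= 205056

205056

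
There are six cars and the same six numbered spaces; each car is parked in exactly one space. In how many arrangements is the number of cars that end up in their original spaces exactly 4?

15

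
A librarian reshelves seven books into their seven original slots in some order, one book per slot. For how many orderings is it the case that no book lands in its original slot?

!7 is the nearest integer to 7!/e.
7! = 5040, and 5040/e ≈ 1854.11, so !7 = 1854.

1854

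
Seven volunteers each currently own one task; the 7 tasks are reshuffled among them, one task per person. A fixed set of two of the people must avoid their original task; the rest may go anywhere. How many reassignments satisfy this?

3720

Inclusion-exclusion on the 2 forbidden self-matches:
Σ_{j=0}^{2} (-1)^j C(2,j)(7-j)!
= C(2,0)·7! - C(2,1)·6! + C(2,2)·5!
= 5040 - 1440 + 120
= 3720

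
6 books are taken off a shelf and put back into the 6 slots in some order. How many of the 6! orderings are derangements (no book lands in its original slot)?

265

Use !n = n·!(n-1) + (-1)^n.
!6 = 6·44 + 1 = 265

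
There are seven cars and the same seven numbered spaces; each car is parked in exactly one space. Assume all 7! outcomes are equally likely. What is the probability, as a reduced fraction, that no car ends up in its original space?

103/280

Favorable outcomes: !7 = 1854.
Total outcomes: 7! = 5040.
Probability = 1854/5040 = 103/280.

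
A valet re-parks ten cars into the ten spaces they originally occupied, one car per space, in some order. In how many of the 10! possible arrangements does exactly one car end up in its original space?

Choose which one of the 10 is fixed: C(10,1) = 10.
The other 9 form a derangement: !9 = 133496.
Total: 10 × 133496 = 1334960.

1334960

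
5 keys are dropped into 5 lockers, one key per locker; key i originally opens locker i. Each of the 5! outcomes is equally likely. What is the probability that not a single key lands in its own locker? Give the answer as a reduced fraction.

11/30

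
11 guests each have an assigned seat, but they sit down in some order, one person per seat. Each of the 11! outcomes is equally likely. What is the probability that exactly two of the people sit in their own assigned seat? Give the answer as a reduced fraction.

16687/90720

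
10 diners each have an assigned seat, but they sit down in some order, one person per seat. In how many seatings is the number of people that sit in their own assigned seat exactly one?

1334960

Pick the single fixed position: C(10,1) = 10 ways.
The other 9 form a derangement: !9 = 133496.
Total: 10 × 133496 = 1334960.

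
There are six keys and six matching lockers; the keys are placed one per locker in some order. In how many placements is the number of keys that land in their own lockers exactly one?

264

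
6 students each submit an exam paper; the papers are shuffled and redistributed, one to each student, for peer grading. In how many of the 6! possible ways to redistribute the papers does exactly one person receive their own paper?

Pick the single fixed position: C(6,1) = 6 ways.
The other 5 form a derangement: !5 = 44.
Total: 6 × 44 = 264.

264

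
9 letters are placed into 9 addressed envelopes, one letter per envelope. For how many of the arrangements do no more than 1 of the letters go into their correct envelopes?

266993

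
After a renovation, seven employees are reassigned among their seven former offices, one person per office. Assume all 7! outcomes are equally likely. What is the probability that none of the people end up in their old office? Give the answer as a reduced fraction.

103/280

Favorable outcomes: !7 = 1854.
Total outcomes: 7! = 5040.
Probability = 1854/5040 = 103/280.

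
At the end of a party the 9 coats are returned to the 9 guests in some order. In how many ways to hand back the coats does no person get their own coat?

Recurrence: !9 = 9·!8 + (-1)^9.
!9 = 9·14833 - 1 = 133496

133496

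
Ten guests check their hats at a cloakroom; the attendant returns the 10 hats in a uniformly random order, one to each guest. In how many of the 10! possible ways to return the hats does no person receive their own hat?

The subfactorial !10 = [10!/e] (nearest integer).
10! = 3628800, and 3628800/e ≈ 1334960.92, so !10 = 1334961.

1334961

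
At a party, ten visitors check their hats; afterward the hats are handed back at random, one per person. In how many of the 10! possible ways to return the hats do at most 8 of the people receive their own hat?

3628799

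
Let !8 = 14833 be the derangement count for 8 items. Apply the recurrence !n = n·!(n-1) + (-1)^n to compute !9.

!9 = 9·14833 - 1 = 133496.

133496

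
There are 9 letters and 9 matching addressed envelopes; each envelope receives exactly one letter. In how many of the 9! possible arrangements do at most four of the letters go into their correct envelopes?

# with exactly i fixed is C(9,i)·!(9-i); sum over i=0..4:
  i=0: C(9,0)·!9 = 1·133496 = 133496
  i=1: C(9,1)·!8 = 9·14833 = 133497
  i=2: C(9,2)·!7 = 36·1854 = 66744
  i=3: C(9,3)·!6 = 84·265 = 22260
  i=4: C(9,4)·!5 = 126·44 = 5544
Total = 361541.

361541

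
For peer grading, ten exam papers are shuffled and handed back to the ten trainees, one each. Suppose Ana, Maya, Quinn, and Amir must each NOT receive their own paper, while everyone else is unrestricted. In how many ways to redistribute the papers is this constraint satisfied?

Let A_j be the event that the j-th constrained one is fixed. By inclusion-exclusion over the 4 events:
Σ_{j=0}^{4} (-1)^j C(4,j)(10-j)!
= C(4,0)·10! - C(4,1)·9! + C(4,2)·8! - C(4,3)·7! + C(4,4)·6!
= 3628800 - 1451520 + 241920 - 20160 + 720
= 2399760

2399760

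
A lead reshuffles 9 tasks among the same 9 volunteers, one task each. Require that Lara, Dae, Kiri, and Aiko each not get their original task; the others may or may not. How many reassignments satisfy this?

Inclusion-exclusion on the 4 forbidden self-matches:
Σ_{j=0}^{4} (-1)^j C(4,j)(9-j)!
= C(4,0)·9! - C(4,1)·8! + C(4,2)·7! - C(4,3)·6! + C(4,4)·5!
= 362880 - 161280 + 30240 - 2880 + 120
= 229080

229080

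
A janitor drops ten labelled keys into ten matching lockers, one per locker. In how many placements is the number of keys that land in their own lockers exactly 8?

45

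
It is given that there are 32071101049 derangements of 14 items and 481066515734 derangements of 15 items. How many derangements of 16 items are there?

D_16 = (16-1)·(D_15 + D_14) = 15·(481066515734 + 32071101049) = 15·513137616783 = 7697064251745.

7697064251745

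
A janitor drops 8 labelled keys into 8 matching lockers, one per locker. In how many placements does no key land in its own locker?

14833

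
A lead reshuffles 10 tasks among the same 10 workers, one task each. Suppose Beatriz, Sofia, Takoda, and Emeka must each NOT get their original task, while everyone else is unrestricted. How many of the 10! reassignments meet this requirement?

Let A_j be the event that the j-th constrained one is fixed. By inclusion-exclusion over the 4 events:
Σ_{j=0}^{4} (-1)^j C(4,j)(10-j)!
= C(4,0)·10! - C(4,1)·9! + C(4,2)·8! - C(4,3)·7! + C(4,4)·6!
= 3628800 - 1451520 + 241920 - 20160 + 720
= 2399760

2399760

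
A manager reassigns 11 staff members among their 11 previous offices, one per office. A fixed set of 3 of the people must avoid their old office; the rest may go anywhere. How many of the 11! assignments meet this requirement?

Let A_j be the event that the j-th constrained one is fixed. By inclusion-exclusion over the 3 events:
Σ_{j=0}^{3} (-1)^j C(3,j)(11-j)!
= C(3,0)·11! - C(3,1)·10! + C(3,2)·9! - C(3,3)·8!
= 39916800 - 10886400 + 1088640 - 40320
= 30078720

30078720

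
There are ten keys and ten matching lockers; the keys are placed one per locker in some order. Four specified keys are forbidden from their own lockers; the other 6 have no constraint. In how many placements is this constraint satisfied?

2399760

Inclusion-exclusion on the 4 forbidden self-matches:
Σ_{j=0}^{4} (-1)^j C(4,j)(10-j)!
= C(4,0)·10! - C(4,1)·9! + C(4,2)·8! - C(4,3)·7! + C(4,4)·6!
= 3628800 - 1451520 + 241920 - 20160 + 720
= 2399760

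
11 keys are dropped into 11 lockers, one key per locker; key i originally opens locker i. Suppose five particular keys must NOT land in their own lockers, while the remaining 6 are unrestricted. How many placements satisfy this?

25022880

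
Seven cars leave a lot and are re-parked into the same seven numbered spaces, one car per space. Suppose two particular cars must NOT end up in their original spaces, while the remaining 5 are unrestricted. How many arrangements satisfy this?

Inclusion-exclusion on the 2 forbidden self-matches:
Σ_{j=0}^{2} (-1)^j C(2,j)(7-j)!
= C(2,0)·7! - C(2,1)·6! + C(2,2)·5!
= 5040 - 1440 + 120
= 3720

3720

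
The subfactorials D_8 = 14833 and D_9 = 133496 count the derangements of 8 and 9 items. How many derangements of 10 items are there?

D_10 = (10-1)·(D_9 + D_8) = 9·(133496 + 14833) = 9·148329 = 1334961.

1334961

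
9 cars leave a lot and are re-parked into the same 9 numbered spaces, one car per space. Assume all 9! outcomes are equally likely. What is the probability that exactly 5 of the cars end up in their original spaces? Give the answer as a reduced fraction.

1/320

Favorable outcomes: C(9,5)·!4 = 126·9 = 1134.
Total outcomes: 9! = 362880.
Probability = 1134/362880 = 1/320.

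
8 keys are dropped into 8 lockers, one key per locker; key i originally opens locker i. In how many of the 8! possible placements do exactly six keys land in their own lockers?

Choose which 6 of the 8 are fixed: C(8,6) = 28.
The other 2 form a derangement: !2 = 1.
Total: 28 × 1 = 28.

28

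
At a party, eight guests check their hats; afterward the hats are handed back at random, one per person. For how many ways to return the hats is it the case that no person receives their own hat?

14833

Recurrence: !8 = 8·!7 + (-1)^8.
!8 = 8·1854 + 1 = 14833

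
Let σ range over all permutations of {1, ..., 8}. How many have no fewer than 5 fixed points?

Sum C(8,i)·!(8-i) for i = 5..8:
  i=5: C(8,5)·!3 = 56·2 = 112
  i=6: C(8,6)·!2 = 28·1 = 28
  i=7: C(8,7)·!1 = 8·0 = 0
  i=8: C(8,8)·!0 = 1·1 = 1
Total = 141.

141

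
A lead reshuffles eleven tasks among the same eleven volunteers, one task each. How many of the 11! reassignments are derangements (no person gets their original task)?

14684570

By inclusion-exclusion, !11 = Σ (-1)^k · 11!/k! for k=0..11
= 11! - 11!/1! + 11!/2! - 11!/3! + 11!/4! - 11!/5! + 11!/6! - 11!/7! + 11!/8! - 11!/9! + 11!/10! - 11!/11!
= 39916800 - 39916800 + 19958400 - 6652800 + 1663200 - 332640 + 55440 - 7920 + 990 - 110 + 11 - 1
= 14684570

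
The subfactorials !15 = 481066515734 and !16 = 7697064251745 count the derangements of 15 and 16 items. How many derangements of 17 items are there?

!17 = (17-1)·(!16 + !15) = 16·(7697064251745 + 481066515734) = 16·8178130767479 = 130850092279664.

130850092279664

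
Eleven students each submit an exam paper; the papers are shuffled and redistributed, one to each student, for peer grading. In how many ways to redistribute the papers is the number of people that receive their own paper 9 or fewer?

# with exactly i fixed is C(11,i)·!(11-i); sum over i=0..9:
  i=0: C(11,0)·!11 = 1·14684570 = 14684570
  i=1: C(11,1)·!10 = 11·1334961 = 14684571
  i=2: C(11,2)·!9 = 55·133496 = 7342280
  i=3: C(11,3)·!8 = 165·14833 = 2447445
  i=4: C(11,4)·!7 = 330·1854 = 611820
  i=5: C(11,5)·!6 = 462·265 = 122430
  i=6: C(11,6)·!5 = 462·44 = 20328
  i=7: C(11,7)·!4 = 330·9 = 2970
  i=8: C(11,8)·!3 = 165·2 = 330
  i=9: C(11,9)·!2 = 55·1 = 55
Total = 39916799.

39916799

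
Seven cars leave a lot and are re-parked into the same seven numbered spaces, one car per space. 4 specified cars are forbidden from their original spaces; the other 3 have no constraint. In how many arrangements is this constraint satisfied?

2790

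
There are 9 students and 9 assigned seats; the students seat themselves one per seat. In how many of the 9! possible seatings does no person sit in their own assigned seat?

!9 is the nearest integer to 9!/e.
9! = 362880, and 362880/e ≈ 133496.09, so !9 = 133496.

133496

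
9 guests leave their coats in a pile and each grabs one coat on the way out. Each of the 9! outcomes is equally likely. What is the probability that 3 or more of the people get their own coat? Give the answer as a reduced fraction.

29143/362880

Favorable outcomes: Σ_{i≥3} C(9,i)·!(9-i) = 84·265 + 126·44 + 126·9 + 84·2 + 36·1 + 9·0 + 1·1 = 29143.
Total outcomes: 9! = 362880.
Probability = 29143/362880 = 29143/362880.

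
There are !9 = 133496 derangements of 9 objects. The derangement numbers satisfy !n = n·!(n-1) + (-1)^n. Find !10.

1334961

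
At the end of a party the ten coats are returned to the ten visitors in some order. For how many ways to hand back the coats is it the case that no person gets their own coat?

1334961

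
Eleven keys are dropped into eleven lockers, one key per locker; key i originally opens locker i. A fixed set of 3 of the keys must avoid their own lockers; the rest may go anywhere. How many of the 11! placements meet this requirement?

Inclusion-exclusion on the 3 forbidden self-matches:
Σ_{j=0}^{3} (-1)^j C(3,j)(11-j)!
= C(3,0)·11! - C(3,1)·10! + C(3,2)·9! - C(3,3)·8!
= 39916800 - 10886400 + 1088640 - 40320
= 30078720

30078720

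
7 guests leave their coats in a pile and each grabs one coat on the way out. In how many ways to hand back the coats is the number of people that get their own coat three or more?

407

# with exactly i fixed is C(7,i)·!(7-i); sum over i=3..7:
  i=3: C(7,3)·!4 = 35·9 = 315
  i=4: C(7,4)·!3 = 35·2 = 70
  i=5: C(7,5)·!2 = 21·1 = 21
  i=6: C(7,6)·!1 = 7·0 = 0
  i=7: C(7,7)·!0 = 1·1 = 1
Total = 407.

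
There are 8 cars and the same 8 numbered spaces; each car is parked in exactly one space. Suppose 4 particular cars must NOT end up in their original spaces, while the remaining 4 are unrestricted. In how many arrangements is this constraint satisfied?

Inclusion-exclusion on the 4 forbidden self-matches:
Σ_{j=0}^{4} (-1)^j C(4,j)(8-j)!
= C(4,0)·8! - C(4,1)·7! + C(4,2)·6! - C(4,3)·5! + C(4,4)·4!
= 40320 - 20160 + 4320 - 480 + 24
= 24024

24024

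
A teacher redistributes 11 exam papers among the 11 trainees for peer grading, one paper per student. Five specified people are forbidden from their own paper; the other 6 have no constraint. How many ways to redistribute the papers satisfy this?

25022880

Let A_j be the event that the j-th constrained one is fixed. By inclusion-exclusion over the 5 events:
Σ_{j=0}^{5} (-1)^j C(5,j)(11-j)!
= C(5,0)·11! - C(5,1)·10! + C(5,2)·9! - C(5,3)·8! + C(5,4)·7! - C(5,5)·6!
= 39916800 - 18144000 + 3628800 - 403200 + 25200 - 720
= 25022880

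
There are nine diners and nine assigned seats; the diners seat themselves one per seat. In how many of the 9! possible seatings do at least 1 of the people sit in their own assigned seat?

229384

Sum C(9,i)·!(9-i) for i = 1..9:
  i=1: C(9,1)·!8 = 9·14833 = 133497
  i=2: C(9,2)·!7 = 36·1854 = 66744
  i=3: C(9,3)·!6 = 84·265 = 22260
  i=4: C(9,4)·!5 = 126·44 = 5544
  i=5: C(9,5)·!4 = 126·9 = 1134
  i=6: C(9,6)·!3 = 84·2 = 168
  i=7: C(9,7)·!2 = 36·1 = 36
  i=8: C(9,8)·!1 = 9·0 = 0
  i=9: C(9,9)·!0 = 1·1 = 1
Total = 229384.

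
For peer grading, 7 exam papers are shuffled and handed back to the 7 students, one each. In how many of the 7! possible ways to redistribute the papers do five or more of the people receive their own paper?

22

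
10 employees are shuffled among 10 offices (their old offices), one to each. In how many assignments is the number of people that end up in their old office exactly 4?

Choose which 4 of the 10 are fixed: C(10,4) = 210.
The remaining 6 must be deranged: !6 = 265.
Total: 210 × 265 = 55650.

55650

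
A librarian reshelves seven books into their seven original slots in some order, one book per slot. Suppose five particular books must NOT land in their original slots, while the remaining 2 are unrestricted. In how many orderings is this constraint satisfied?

Inclusion-exclusion on the 5 forbidden self-matches:
Σ_{j=0}^{5} (-1)^j C(5,j)(7-j)!
= C(5,0)·7! - C(5,1)·6! + C(5,2)·5! - C(5,3)·4! + C(5,4)·3! - C(5,5)·2!
= 5040 - 3600 + 1200 - 240 + 30 - 2
= 2428

2428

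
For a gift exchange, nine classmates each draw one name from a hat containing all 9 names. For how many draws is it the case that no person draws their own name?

By inclusion-exclusion, !9 = Σ (-1)^k · 9!/k! for k=0..9
= 9! - 9!/1! + 9!/2! - 9!/3! + 9!/4! - 9!/5! + 9!/6! - 9!/7! + 9!/8! - 9!/9!
= 362880 - 362880 + 181440 - 60480 + 15120 - 3024 + 504 - 72 + 9 - 1
= 133496

133496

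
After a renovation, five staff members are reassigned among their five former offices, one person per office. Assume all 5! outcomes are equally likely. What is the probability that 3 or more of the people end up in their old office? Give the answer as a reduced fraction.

Favorable outcomes: Σ_{i≥3} C(5,i)·!(5-i) = 10·1 + 5·0 + 1·1 = 11.
Total outcomes: 5! = 120.
Probability = 11/120 = 11/120.

11/120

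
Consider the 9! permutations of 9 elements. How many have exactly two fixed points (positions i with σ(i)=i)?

66744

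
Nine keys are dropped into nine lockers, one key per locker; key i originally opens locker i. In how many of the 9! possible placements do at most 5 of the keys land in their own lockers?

Sum C(9,i)·!(9-i) for i = 0..5:
  i=0: C(9,0)·!9 = 1·133496 = 133496
  i=1: C(9,1)·!8 = 9·14833 = 133497
  i=2: C(9,2)·!7 = 36·1854 = 66744
  i=3: C(9,3)·!6 = 84·265 = 22260
  i=4: C(9,4)·!5 = 126·44 = 5544
  i=5: C(9,5)·!4 = 126·9 = 1134
Total = 362675.

362675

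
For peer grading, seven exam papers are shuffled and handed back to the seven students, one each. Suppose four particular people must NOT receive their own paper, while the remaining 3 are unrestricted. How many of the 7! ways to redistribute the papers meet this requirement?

2790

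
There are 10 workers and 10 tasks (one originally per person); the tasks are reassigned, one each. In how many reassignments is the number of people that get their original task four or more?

68914

Sum C(10,i)·!(10-i) for i = 4..10:
  i=4: C(10,4)·!6 = 210·265 = 55650
  i=5: C(10,5)·!5 = 252·44 = 11088
  i=6: C(10,6)·!4 = 210·9 = 1890
  i=7: C(10,7)·!3 = 120·2 = 240
  i=8: C(10,8)·!2 = 45·1 = 45
  i=9: C(10,9)·!1 = 10·0 = 0
  i=10: C(10,10)·!0 = 1·1 = 1
Total = 68914.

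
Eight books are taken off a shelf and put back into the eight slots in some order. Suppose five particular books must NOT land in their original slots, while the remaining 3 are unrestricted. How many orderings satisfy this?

21234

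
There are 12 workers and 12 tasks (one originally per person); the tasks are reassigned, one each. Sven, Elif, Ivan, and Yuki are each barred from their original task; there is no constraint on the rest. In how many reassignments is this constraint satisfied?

Inclusion-exclusion on the 4 forbidden self-matches:
Σ_{j=0}^{4} (-1)^j C(4,j)(12-j)!
= C(4,0)·12! - C(4,1)·11! + C(4,2)·10! - C(4,3)·9! + C(4,4)·8!
= 479001600 - 159667200 + 21772800 - 1451520 + 40320
= 339696000

339696000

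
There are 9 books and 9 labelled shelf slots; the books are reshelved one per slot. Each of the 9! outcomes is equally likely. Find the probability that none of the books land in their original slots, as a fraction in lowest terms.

Favorable outcomes: !9 = 133496.
Total outcomes: 9! = 362880.
Probability = 133496/362880 = 16687/45360.

16687/45360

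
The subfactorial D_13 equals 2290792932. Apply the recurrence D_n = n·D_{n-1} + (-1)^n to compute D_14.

32071101049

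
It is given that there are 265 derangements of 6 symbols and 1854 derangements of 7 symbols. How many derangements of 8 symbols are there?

14833

D_8 = (8-1)·(D_7 + D_6) = 7·(1854 + 265) = 7·2119 = 14833.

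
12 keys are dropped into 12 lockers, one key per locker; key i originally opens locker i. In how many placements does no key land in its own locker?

The number of derangements of 12 is !12 = Σ_{k=0}^{12} (-1)^k·12!/k!
= 12! - 12!/1! + 12!/2! - 12!/3! + 12!/4! - 12!/5! + 12!/6! - 12!/7! + 12!/8! - 12!/9! + 12!/10! - 12!/11! + 12!/12!
= 479001600 - 479001600 + 239500800 - 79833600 + 19958400 - 3991680 + 665280 - 95040 + 11880 - 1320 + 132 - 12 + 1
= 176214841

176214841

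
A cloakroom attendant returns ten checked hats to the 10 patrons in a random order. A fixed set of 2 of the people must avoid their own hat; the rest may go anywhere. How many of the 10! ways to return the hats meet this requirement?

Let A_j be the event that the j-th constrained one is fixed. By inclusion-exclusion over the 2 events:
Σ_{j=0}^{2} (-1)^j C(2,j)(10-j)!
= C(2,0)·10! - C(2,1)·9! + C(2,2)·8!
= 3628800 - 725760 + 40320
= 2943360

2943360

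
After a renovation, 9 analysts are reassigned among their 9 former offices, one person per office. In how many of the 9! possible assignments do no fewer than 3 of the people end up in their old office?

# with exactly i fixed is C(9,i)·!(9-i); sum over i=3..9:
  i=3: C(9,3)·!6 = 84·265 = 22260
  i=4: C(9,4)·!5 = 126·44 = 5544
  i=5: C(9,5)·!4 = 126·9 = 1134
  i=6: C(9,6)·!3 = 84·2 = 168
  i=7: C(9,7)·!2 = 36·1 = 36
  i=8: C(9,8)·!1 = 9·0 = 0
  i=9: C(9,9)·!0 = 1·1 = 1
Total = 29143.

29143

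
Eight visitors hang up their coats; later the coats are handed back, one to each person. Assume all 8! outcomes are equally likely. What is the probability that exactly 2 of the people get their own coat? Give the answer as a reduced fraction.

53/288

Favorable outcomes: C(8,2)·!6 = 28·265 = 7420.
Total outcomes: 8! = 40320.
Probability = 7420/40320 = 53/288.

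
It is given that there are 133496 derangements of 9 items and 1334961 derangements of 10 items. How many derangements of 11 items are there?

!11 = (11-1)·(!10 + !9) = 10·(1334961 + 133496) = 10·1468457 = 14684570.

14684570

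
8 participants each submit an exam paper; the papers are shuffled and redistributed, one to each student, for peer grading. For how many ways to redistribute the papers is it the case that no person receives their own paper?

14833

The subfactorial !8 = [8!/e] (nearest integer).
8! = 40320, and 40320/e ≈ 14832.90, so !8 = 14833.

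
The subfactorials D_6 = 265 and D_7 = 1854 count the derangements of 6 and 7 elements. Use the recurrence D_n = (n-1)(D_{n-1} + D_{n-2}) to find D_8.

D_8 = (8-1)·(D_7 + D_6) = 7·(1854 + 265) = 7·2119 = 14833.

14833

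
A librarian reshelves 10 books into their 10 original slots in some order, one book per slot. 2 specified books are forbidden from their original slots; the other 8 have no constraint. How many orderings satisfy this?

2943360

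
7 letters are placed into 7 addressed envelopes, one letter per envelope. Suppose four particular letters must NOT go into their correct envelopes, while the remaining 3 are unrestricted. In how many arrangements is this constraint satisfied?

2790

Let A_j be the event that the j-th constrained one is fixed. By inclusion-exclusion over the 4 events:
Σ_{j=0}^{4} (-1)^j C(4,j)(7-j)!
= C(4,0)·7! - C(4,1)·6! + C(4,2)·5! - C(4,3)·4! + C(4,4)·3!
= 5040 - 2880 + 720 - 96 + 6
= 2790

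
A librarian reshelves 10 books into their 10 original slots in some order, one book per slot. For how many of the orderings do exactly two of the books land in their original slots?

667485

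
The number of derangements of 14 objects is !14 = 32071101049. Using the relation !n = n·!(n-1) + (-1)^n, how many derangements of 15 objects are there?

!15 = 15·32071101049 - 1 = 481066515734.

481066515734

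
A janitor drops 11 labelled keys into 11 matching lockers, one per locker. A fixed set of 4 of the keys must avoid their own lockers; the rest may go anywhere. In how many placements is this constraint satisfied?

27422640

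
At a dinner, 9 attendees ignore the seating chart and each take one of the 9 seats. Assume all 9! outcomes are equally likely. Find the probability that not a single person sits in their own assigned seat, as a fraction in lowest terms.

16687/45360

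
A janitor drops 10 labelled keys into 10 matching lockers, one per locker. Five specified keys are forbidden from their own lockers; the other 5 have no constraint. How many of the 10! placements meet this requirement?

2170680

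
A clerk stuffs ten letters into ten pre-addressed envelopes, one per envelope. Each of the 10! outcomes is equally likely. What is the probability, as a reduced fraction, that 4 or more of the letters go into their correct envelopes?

34457/1814400

Favorable outcomes: Σ_{i≥4} C(10,i)·!(10-i) = 210·265 + 252·44 + 210·9 + 120·2 + 45·1 + 10·0 + 1·1 = 68914.
Total outcomes: 10! = 3628800.
Probability = 68914/3628800 = 34457/1814400.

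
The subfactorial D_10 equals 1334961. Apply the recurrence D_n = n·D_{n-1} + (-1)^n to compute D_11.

D_11 = 11·1334961 - 1 = 14684570.

14684570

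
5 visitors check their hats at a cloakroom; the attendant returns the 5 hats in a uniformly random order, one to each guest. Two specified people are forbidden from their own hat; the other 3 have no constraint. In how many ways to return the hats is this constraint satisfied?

78

Let A_j be the event that the j-th constrained one is fixed. By inclusion-exclusion over the 2 events:
Σ_{j=0}^{2} (-1)^j C(2,j)(5-j)!
= C(2,0)·5! - C(2,1)·4! + C(2,2)·3!
= 120 - 48 + 6
= 78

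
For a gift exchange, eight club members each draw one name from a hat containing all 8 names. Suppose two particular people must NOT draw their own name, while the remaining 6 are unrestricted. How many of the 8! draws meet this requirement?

Let A_j be the event that the j-th constrained one is fixed. By inclusion-exclusion over the 2 events:
Σ_{j=0}^{2} (-1)^j C(2,j)(8-j)!
= C(2,0)·8! - C(2,1)·7! + C(2,2)·6!
= 40320 - 10080 + 720
= 30960

30960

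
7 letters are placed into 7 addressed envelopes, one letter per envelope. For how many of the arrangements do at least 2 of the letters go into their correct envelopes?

# with exactly i fixed is C(7,i)·!(7-i); sum over i=2..7:
  i=2: C(7,2)·!5 = 21·44 = 924
  i=3: C(7,3)·!4 = 35·9 = 315
  i=4: C(7,4)·!3 = 35·2 = 70
  i=5: C(7,5)·!2 = 21·1 = 21
  i=6: C(7,6)·!1 = 7·0 = 0
  i=7: C(7,7)·!0 = 1·1 = 1
Total = 1331.

1331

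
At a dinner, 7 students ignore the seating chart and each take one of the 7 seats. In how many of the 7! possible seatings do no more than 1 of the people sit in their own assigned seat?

3709

Sum C(7,i)·!(7-i) for i = 0..1:
  i=0: C(7,0)·!7 = 1·1854 = 1854
  i=1: C(7,1)·!6 = 7·265 = 1855
Total = 3709.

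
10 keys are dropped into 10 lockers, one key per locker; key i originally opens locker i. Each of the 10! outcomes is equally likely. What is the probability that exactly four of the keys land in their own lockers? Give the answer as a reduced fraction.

Favorable outcomes: C(10,4)·!6 = 210·265 = 55650.
Total outcomes: 10! = 3628800.
Probability = 55650/3628800 = 53/3456.

53/3456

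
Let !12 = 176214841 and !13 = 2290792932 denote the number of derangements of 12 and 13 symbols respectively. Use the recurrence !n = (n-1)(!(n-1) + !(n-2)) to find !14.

!14 = (14-1)·(!13 + !12) = 13·(2290792932 + 176214841) = 13·2467007773 = 32071101049.

32071101049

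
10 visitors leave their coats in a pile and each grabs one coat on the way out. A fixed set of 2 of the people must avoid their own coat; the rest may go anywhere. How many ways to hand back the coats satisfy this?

2943360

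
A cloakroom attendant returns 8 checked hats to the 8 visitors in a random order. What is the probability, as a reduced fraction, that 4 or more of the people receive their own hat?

Favorable outcomes: Σ_{i≥4} C(8,i)·!(8-i) = 70·9 + 56·2 + 28·1 + 8·0 + 1·1 = 771.
Total outcomes: 8! = 40320.
Probability = 771/40320 = 257/13440.

257/13440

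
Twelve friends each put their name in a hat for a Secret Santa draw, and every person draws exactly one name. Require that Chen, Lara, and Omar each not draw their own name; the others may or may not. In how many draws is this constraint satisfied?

Inclusion-exclusion on the 3 forbidden self-matches:
Σ_{j=0}^{3} (-1)^j C(3,j)(12-j)!
= C(3,0)·12! - C(3,1)·11! + C(3,2)·10! - C(3,3)·9!
= 479001600 - 119750400 + 10886400 - 362880
= 369774720

369774720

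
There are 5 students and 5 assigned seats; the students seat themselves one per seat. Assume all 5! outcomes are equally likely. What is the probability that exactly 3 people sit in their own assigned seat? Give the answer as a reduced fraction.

1/12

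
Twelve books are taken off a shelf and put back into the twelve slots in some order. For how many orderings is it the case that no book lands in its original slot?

The subfactorial !12 = [12!/e] (nearest integer).
12! = 479001600, and 479001600/e ≈ 176214840.93, so !12 = 176214841.

176214841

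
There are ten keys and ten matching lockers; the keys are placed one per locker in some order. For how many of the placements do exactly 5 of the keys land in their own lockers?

Choose which 5 of the 10 are fixed: C(10,5) = 252.
The other 5 form a derangement: !5 = 44.
Total: 252 × 44 = 11088.

11088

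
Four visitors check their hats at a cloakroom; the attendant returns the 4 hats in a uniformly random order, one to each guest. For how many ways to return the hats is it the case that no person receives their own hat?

Recurrence: !4 = 3·(!3 + !2).
!4 = 3·(2 + 1) = 3·3 = 9

9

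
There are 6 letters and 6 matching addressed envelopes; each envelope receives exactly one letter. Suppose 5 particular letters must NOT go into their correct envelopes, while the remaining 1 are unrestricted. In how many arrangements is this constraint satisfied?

Let A_j be the event that the j-th constrained one is fixed. By inclusion-exclusion over the 5 events:
Σ_{j=0}^{5} (-1)^j C(5,j)(6-j)!
= C(5,0)·6! - C(5,1)·5! + C(5,2)·4! - C(5,3)·3! + C(5,4)·2! - C(5,5)·1!
= 720 - 600 + 240 - 60 + 10 - 1
= 309

309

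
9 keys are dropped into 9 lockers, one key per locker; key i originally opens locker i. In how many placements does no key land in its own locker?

Recurrence: !9 = 8·(!8 + !7).
!9 = 8·(14833 + 1854) = 8·16687 = 133496

133496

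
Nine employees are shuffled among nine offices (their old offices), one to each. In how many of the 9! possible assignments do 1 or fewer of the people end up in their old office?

Sum C(9,i)·!(9-i) for i = 0..1:
  i=0: C(9,0)·!9 = 1·133496 = 133496
  i=1: C(9,1)·!8 = 9·14833 = 133497
Total = 266993.

266993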